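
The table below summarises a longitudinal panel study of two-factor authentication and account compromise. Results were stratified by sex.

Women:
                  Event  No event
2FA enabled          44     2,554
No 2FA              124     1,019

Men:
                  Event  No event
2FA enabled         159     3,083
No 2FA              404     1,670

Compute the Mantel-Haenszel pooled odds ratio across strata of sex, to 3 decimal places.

OR_MH = Σ(aᵢdᵢ/nᵢ) / Σ(bᵢcᵢ/nᵢ), where nᵢ is the stratum total.
Stratum 1 (Women): n = 3741; a·d/n = 44·1019/3741 = 11.9850; b·c/n = 2554·124/3741 = 84.6554
Stratum 2 (Men): n = 5316; a·d/n = 159·1670/5316 = 49.9492; b·c/n = 3083·404/5316 = 234.2987
OR_MH = (11.9850 + 49.9492) / (84.6554 + 234.2987) = 61.9342 / 318.9542 = 0.19418

0.194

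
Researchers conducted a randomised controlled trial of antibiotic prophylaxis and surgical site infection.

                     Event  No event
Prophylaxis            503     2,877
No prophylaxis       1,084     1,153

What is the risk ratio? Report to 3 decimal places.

Cells: a = 503, b = 2877, c = 1084, d = 1153.
Risk in exposed = 503/3380 = 0.14882; risk in unexposed = 1084/2237 = 0.48458.
RR = 0.14882 / 0.48458 = 0.30711
The risk is 69% lower among the exposed than among the unexposed.

0.307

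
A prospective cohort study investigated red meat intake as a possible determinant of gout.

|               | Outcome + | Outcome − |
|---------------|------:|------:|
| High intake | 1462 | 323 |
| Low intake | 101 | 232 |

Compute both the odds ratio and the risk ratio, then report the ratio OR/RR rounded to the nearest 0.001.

Cells: a = 1462, b = 323, c = 101, d = 232.
OR = (1462·232)/(323·101) = 339184/32623 = 10.39708
Risk in exposed = 1462/1785 = 0.81905; risk in unexposed = 101/333 = 0.30330; RR = 2.70042
OR/RR = 10.39708 / 2.70042 = 3.85017
The outcome is not rare, so the OR lies further from 1 than the RR.

3.850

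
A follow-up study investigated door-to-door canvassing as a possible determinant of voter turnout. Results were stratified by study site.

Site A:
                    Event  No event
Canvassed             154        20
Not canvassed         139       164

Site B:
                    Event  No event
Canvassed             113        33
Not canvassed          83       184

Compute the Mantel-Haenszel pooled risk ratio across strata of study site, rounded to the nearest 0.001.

RR_MH = Σ(aᵢ·n₀ᵢ/nᵢ) / Σ(cᵢ·n₁ᵢ/nᵢ), with n₁ᵢ = aᵢ+bᵢ (exposed), n₀ᵢ = cᵢ+dᵢ (unexposed), nᵢ = n₁ᵢ+n₀ᵢ.
Stratum 1 (Site A): n₁ = 174, n₀ = 303, n = 477; a·n₀/n = 154·303/477 = 97.8239; c·n₁/n = 139·174/477 = 50.7044
Stratum 2 (Site B): n₁ = 146, n₀ = 267, n = 413; a·n₀/n = 113·267/413 = 73.0533; c·n₁/n = 83·146/413 = 29.3414
RR_MH = (97.8239 + 73.0533) / (50.7044 + 29.3414) = 170.8772 / 80.0458 = 2.13474

2.135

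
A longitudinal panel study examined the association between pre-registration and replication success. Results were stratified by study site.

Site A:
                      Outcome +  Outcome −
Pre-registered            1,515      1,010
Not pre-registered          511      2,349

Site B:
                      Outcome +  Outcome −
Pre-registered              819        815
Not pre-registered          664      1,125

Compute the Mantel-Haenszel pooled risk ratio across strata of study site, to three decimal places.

2.215

RR_MH = Σ(aᵢ·n₀ᵢ/nᵢ) / Σ(cᵢ·n₁ᵢ/nᵢ), with n₁ᵢ = aᵢ+bᵢ (exposed), n₀ᵢ = cᵢ+dᵢ (unexposed), nᵢ = n₁ᵢ+n₀ᵢ.
Stratum 1 (Site A): n₁ = 2525, n₀ = 2860, n = 5385; a·n₀/n = 1515·2860/5385 = 804.6240; c·n₁/n = 511·2525/5385 = 239.6054
Stratum 2 (Site B): n₁ = 1634, n₀ = 1789, n = 3423; a·n₀/n = 819·1789/3423 = 428.0429; c·n₁/n = 664·1634/3423 = 316.9664
RR_MH = (804.6240 + 428.0429) / (239.6054 + 316.9664) = 1232.6669 / 556.5718 = 2.21475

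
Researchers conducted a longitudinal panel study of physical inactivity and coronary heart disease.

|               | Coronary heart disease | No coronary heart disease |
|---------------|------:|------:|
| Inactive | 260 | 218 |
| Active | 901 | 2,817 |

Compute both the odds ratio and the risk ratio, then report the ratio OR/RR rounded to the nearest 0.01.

Cells: a = 260, b = 218, c = 901, d = 2817.
OR = (260·2817)/(218·901) = 732420/196418 = 3.72888
Risk in exposed = 260/478 = 0.54393; risk in unexposed = 901/3718 = 0.24233; RR = 2.24455
OR/RR = 3.72888 / 2.24455 = 1.66130
The outcome is not rare, so the OR lies further from 1 than the RR.

1.66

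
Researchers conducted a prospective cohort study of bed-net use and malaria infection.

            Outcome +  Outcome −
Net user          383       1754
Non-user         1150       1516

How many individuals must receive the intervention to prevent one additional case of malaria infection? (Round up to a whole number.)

4

Risk in treated group = 383/2137 = 0.17922; risk in control = 1150/2666 = 0.43136.
Absolute risk reduction = 0.43136 − 0.17922 = 0.25213
NNT = 1 / ARR = 1 / 0.25213 = 3.966 → round up → 4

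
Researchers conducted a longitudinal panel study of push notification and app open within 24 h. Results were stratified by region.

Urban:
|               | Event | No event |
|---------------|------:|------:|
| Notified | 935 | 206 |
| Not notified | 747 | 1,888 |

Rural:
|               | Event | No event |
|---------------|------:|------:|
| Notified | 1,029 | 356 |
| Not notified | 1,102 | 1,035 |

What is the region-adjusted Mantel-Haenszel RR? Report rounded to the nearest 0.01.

RR_MH = Σ(aᵢ·n₀ᵢ/nᵢ) / Σ(cᵢ·n₁ᵢ/nᵢ), with n₁ᵢ = aᵢ+bᵢ (exposed), n₀ᵢ = cᵢ+dᵢ (unexposed), nᵢ = n₁ᵢ+n₀ᵢ.
Stratum 1 (Urban): n₁ = 1141, n₀ = 2635, n = 3776; a·n₀/n = 935·2635/3776 = 652.4695; c·n₁/n = 747·1141/3776 = 225.7222
Stratum 2 (Rural): n₁ = 1385, n₀ = 2137, n = 3522; a·n₀/n = 1029·2137/3522 = 624.3535; c·n₁/n = 1102·1385/3522 = 433.3532
RR_MH = (652.4695 + 624.3535) / (225.7222 + 433.3532) = 1276.8230 / 659.0754 = 1.93729

1.94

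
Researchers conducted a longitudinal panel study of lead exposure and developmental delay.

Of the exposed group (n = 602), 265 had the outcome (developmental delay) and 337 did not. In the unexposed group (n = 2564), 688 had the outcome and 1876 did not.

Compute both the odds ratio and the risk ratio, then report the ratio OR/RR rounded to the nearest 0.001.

From the description: a = 265, b = 337, c = 688, d = 1876.
OR = (265·1876)/(337·688) = 497140/231856 = 2.14418
Risk in exposed = 265/602 = 0.44020; risk in unexposed = 688/2564 = 0.26833; RR = 1.64051
OR/RR = 2.14418 / 1.64051 = 1.30702
The outcome is not rare, so the OR lies further from 1 than the RR.

1.307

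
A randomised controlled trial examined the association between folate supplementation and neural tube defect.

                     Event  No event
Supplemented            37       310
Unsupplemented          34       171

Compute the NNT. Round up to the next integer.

17

Risk in treated group = 37/347 = 0.10663; risk in control = 34/205 = 0.16585.
Absolute risk reduction = 0.16585 − 0.10663 = 0.05923
NNT = 1 / ARR = 1 / 0.05923 = 16.885 → round up → 17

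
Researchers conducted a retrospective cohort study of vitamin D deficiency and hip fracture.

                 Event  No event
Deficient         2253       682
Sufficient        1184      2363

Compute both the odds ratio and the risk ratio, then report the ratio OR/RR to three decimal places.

2.867

Cells: a = 2253, b = 682, c = 1184, d = 2363.
OR = (2253·2363)/(682·1184) = 5323839/807488 = 6.59309
Risk in exposed = 2253/2935 = 0.76763; risk in unexposed = 1184/3547 = 0.33380; RR = 2.29965
OR/RR = 6.59309 / 2.29965 = 2.86699
The outcome is not rare, so the OR lies further from 1 than the RR.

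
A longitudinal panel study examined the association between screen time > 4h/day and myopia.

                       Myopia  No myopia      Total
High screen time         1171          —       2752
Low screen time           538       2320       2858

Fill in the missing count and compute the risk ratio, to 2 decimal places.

The missing cell is in the exposed row: 2752 − 1171 = 1581.
So a = 1171, b = 1581, c = 538, d = 2320.
RR = [a/(a+b)] / [c/(c+d)] = (1171/2752) / (538/2858) = 0.42551/0.18824 = 2.26042

2.26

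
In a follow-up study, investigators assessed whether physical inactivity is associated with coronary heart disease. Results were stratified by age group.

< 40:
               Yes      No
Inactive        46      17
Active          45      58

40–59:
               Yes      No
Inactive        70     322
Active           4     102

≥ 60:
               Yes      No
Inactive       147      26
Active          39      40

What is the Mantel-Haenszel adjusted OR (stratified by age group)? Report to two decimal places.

4.79

OR_MH = Σ(aᵢdᵢ/nᵢ) / Σ(bᵢcᵢ/nᵢ), where nᵢ is the stratum total.
Stratum 1 (< 40): n = 166; a·d/n = 46·58/166 = 16.0723; b·c/n = 17·45/166 = 4.6084
Stratum 2 (40–59): n = 498; a·d/n = 70·102/498 = 14.3373; b·c/n = 322·4/498 = 2.5863
Stratum 3 (≥ 60): n = 252; a·d/n = 147·40/252 = 23.3333; b·c/n = 26·39/252 = 4.0238
OR_MH = (16.0723 + 14.3373 + 23.3333) / (4.6084 + 2.5863 + 4.0238) = 53.7430 / 11.2186 = 4.79053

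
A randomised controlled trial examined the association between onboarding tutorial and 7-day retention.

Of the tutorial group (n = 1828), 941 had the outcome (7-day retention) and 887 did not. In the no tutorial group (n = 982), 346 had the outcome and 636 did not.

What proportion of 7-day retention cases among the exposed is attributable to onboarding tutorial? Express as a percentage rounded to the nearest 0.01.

From the description: a = 941, b = 887, c = 346, d = 636.
Risk in exposed = 941/1828 = 0.51477; risk in unexposed = 346/982 = 0.35234.
RR = 0.51477/0.35234 = 1.46100
AR% = (RR − 1)/RR × 100 = (1.46100 − 1)/1.46100 × 100 = 31.5535%

31.55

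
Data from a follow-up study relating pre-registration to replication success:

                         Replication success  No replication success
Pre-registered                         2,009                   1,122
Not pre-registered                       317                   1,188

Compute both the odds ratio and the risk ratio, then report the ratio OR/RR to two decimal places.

Cells: a = 2009, b = 1122, c = 317, d = 1188.
OR = (2009·1188)/(1122·317) = 2386692/355674 = 6.71034
Risk in exposed = 2009/3131 = 0.64165; risk in unexposed = 317/1505 = 0.21063; RR = 3.04631
OR/RR = 6.71034 / 3.04631 = 2.20278
The outcome is not rare, so the OR lies further from 1 than the RR.

2.20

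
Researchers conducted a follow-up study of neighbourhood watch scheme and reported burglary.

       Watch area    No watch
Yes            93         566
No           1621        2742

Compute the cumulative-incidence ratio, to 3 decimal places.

Reading the table with exposure as columns: a = 93 (Watch area, case), b = 1621 (Watch area, non-case), c = 566 (No watch, case), d = 2742.
Risk in exposed = 93/1714 = 0.05426; risk in unexposed = 566/3308 = 0.17110.
RR = 0.05426 / 0.17110 = 0.31712
The risk is 68% lower among the exposed than among the unexposed.

0.317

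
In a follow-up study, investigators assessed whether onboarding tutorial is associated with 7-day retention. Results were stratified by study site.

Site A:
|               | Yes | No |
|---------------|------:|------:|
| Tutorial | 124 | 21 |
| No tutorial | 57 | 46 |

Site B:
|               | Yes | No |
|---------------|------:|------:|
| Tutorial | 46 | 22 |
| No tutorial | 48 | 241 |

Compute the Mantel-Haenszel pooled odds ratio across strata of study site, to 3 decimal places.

OR_MH = Σ(aᵢdᵢ/nᵢ) / Σ(bᵢcᵢ/nᵢ), where nᵢ is the stratum total.
Stratum 1 (Site A): n = 248; a·d/n = 124·46/248 = 23.0000; b·c/n = 21·57/248 = 4.8266
Stratum 2 (Site B): n = 357; a·d/n = 46·241/357 = 31.0532; b·c/n = 22·48/357 = 2.9580
OR_MH = (23.0000 + 31.0532) / (4.8266 + 2.9580) = 54.0532 / 7.7846 = 6.94361

6.944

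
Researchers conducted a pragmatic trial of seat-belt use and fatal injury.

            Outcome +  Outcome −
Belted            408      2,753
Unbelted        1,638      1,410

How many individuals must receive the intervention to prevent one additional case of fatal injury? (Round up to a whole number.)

Risk in treated group = 408/3161 = 0.12907; risk in control = 1638/3048 = 0.53740.
Absolute risk reduction = 0.53740 − 0.12907 = 0.40833
NNT = 1 / ARR = 1 / 0.40833 = 2.449 → round up → 3

3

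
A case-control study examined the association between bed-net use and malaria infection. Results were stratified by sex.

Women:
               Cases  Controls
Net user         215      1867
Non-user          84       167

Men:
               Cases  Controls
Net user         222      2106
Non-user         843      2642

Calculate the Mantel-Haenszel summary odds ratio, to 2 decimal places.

0.31

OR_MH = Σ(aᵢdᵢ/nᵢ) / Σ(bᵢcᵢ/nᵢ), where nᵢ is the stratum total.
Stratum 1 (Women): n = 2333; a·d/n = 215·167/2333 = 15.3901; b·c/n = 1867·84/2333 = 67.2216
Stratum 2 (Men): n = 5813; a·d/n = 222·2642/5813 = 100.8987; b·c/n = 2106·843/5813 = 305.4117
OR_MH = (15.3901 + 100.8987) / (67.2216 + 305.4117) = 116.2887 / 372.6333 = 0.31207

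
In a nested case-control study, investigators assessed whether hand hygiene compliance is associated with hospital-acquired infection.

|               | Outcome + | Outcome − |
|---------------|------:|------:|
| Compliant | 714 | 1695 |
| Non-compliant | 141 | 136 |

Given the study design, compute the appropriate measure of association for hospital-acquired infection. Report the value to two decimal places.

0.41

Cells: a = 714, b = 1695, c = 141, d = 136.
This is a nested case-control study: participants were sampled on outcome status, so risks in the source population cannot be estimated directly — relative risk is not valid here. The odds ratio is the appropriate measure.
OR = (a·d)/(b·c) = (714 × 136) / (1695 × 141) = 97104 / 238995 = 0.40630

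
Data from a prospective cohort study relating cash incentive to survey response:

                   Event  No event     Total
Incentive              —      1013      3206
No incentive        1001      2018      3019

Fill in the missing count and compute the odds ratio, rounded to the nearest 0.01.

The missing cell is in the exposed row: 3206 − 1013 = 2193.
So a = 2193, b = 1013, c = 1001, d = 2018.
OR = (a·d)/(b·c) = (2193 × 2018) / (1013 × 1001) = 4425474 / 1014013 = 4.36432

4.36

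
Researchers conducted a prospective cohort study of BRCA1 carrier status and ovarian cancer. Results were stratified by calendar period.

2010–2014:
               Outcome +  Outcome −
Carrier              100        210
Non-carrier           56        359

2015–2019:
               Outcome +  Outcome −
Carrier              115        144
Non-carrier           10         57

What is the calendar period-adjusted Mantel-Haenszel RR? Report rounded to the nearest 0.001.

2.536

RR_MH = Σ(aᵢ·n₀ᵢ/nᵢ) / Σ(cᵢ·n₁ᵢ/nᵢ), with n₁ᵢ = aᵢ+bᵢ (exposed), n₀ᵢ = cᵢ+dᵢ (unexposed), nᵢ = n₁ᵢ+n₀ᵢ.
Stratum 1 (2010–2014): n₁ = 310, n₀ = 415, n = 725; a·n₀/n = 100·415/725 = 57.2414; c·n₁/n = 56·310/725 = 23.9448
Stratum 2 (2015–2019): n₁ = 259, n₀ = 67, n = 326; a·n₀/n = 115·67/326 = 23.6350; c·n₁/n = 10·259/326 = 7.9448
RR_MH = (57.2414 + 23.6350) / (23.9448 + 7.9448) = 80.8763 / 31.8896 = 2.53613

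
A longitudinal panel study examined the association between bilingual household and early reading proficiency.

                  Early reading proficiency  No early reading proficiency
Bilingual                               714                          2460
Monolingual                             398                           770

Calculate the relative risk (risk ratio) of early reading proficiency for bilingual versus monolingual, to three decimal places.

0.660

Cells: a = 714, b = 2460, c = 398, d = 770.
Risk in exposed = 714/3174 = 0.22495; risk in unexposed = 398/1168 = 0.34075.
RR = 0.22495 / 0.34075 = 0.66016
The risk is 34% lower among the exposed than among the unexposed.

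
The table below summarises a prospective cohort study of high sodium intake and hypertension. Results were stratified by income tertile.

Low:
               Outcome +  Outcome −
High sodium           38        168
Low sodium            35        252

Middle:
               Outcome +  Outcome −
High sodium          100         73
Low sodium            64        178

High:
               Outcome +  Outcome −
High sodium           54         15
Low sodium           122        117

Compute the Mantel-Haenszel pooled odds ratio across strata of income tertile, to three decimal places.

OR_MH = Σ(aᵢdᵢ/nᵢ) / Σ(bᵢcᵢ/nᵢ), where nᵢ is the stratum total.
Stratum 1 (Low): n = 493; a·d/n = 38·252/493 = 19.4239; b·c/n = 168·35/493 = 11.9270
Stratum 2 (Middle): n = 415; a·d/n = 100·178/415 = 42.8916; b·c/n = 73·64/415 = 11.2578
Stratum 3 (High): n = 308; a·d/n = 54·117/308 = 20.5130; b·c/n = 15·122/308 = 5.9416
OR_MH = (19.4239 + 42.8916 + 20.5130) / (11.9270 + 11.2578 + 5.9416) = 82.8285 / 29.1264 = 2.84376

2.844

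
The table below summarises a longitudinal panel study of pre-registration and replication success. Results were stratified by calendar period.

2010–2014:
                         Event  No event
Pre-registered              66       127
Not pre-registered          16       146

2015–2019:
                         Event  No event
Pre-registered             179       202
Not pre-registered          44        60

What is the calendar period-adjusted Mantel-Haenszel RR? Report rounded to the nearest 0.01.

RR_MH = Σ(aᵢ·n₀ᵢ/nᵢ) / Σ(cᵢ·n₁ᵢ/nᵢ), with n₁ᵢ = aᵢ+bᵢ (exposed), n₀ᵢ = cᵢ+dᵢ (unexposed), nᵢ = n₁ᵢ+n₀ᵢ.
Stratum 1 (2010–2014): n₁ = 193, n₀ = 162, n = 355; a·n₀/n = 66·162/355 = 30.1183; c·n₁/n = 16·193/355 = 8.6986
Stratum 2 (2015–2019): n₁ = 381, n₀ = 104, n = 485; a·n₀/n = 179·104/485 = 38.3835; c·n₁/n = 44·381/485 = 34.5649
RR_MH = (30.1183 + 38.3835) / (8.6986 + 34.5649) = 68.5018 / 43.2635 = 1.58336

1.58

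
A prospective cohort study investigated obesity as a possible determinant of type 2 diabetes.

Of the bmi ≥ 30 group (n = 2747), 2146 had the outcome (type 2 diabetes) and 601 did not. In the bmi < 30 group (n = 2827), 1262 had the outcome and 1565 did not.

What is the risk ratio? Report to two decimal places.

1.75

From the description: a = 2146, b = 601, c = 1262, d = 1565.
Risk in exposed = 2146/2747 = 0.78122; risk in unexposed = 1262/2827 = 0.44641.
RR = 0.78122 / 0.44641 = 1.75000
The risk among the exposed is 1.75 times that among the unexposed.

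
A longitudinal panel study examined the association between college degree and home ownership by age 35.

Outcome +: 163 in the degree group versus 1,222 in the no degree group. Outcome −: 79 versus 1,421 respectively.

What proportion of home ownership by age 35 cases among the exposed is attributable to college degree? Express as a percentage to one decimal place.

31.4

From the description: a = 163, b = 79, c = 1222, d = 1421.
Risk in exposed = 163/242 = 0.67355; risk in unexposed = 1222/2643 = 0.46235.
RR = 0.67355/0.46235 = 1.45679
AR% = (RR − 1)/RR × 100 = (1.45679 − 1)/1.45679 × 100 = 31.3561%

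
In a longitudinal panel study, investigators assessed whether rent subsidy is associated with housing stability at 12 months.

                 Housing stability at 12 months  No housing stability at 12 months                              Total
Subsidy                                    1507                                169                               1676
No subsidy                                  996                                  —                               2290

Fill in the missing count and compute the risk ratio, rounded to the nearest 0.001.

2.067

The missing cell is in the unexposed row: 2290 − 996 = 1294.
So a = 1507, b = 169, c = 996, d = 1294.
RR = [a/(a+b)] / [c/(c+d)] = (1507/1676) / (996/2290) = 0.89916/0.43493 = 2.06736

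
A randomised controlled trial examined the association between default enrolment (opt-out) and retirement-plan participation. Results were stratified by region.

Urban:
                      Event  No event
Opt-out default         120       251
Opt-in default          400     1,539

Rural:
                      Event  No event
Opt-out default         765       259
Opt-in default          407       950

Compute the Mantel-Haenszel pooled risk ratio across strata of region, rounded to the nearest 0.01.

2.24

RR_MH = Σ(aᵢ·n₀ᵢ/nᵢ) / Σ(cᵢ·n₁ᵢ/nᵢ), with n₁ᵢ = aᵢ+bᵢ (exposed), n₀ᵢ = cᵢ+dᵢ (unexposed), nᵢ = n₁ᵢ+n₀ᵢ.
Stratum 1 (Urban): n₁ = 371, n₀ = 1939, n = 2310; a·n₀/n = 120·1939/2310 = 100.7273; c·n₁/n = 400·371/2310 = 64.2424
Stratum 2 (Rural): n₁ = 1024, n₀ = 1357, n = 2381; a·n₀/n = 765·1357/2381 = 435.9954; c·n₁/n = 407·1024/2381 = 175.0391
RR_MH = (100.7273 + 435.9954) / (64.2424 + 175.0391) = 536.7227 / 239.2815 = 2.24306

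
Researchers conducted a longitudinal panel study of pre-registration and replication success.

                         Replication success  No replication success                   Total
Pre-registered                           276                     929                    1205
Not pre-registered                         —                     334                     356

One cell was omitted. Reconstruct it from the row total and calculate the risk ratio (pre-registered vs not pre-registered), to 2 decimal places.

The missing cell is in the unexposed row: 356 − 334 = 22.
So a = 276, b = 929, c = 22, d = 334.
RR = [a/(a+b)] / [c/(c+d)] = (276/1205) / (22/356) = 0.22905/0.06180 = 3.70637

3.71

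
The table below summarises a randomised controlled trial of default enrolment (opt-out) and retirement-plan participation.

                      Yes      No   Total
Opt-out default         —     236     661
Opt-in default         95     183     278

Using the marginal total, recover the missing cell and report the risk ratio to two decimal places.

1.88

The missing cell is in the exposed row: 661 − 236 = 425.
So a = 425, b = 236, c = 95, d = 183.
RR = [a/(a+b)] / [c/(c+d)] = (425/661) / (95/278) = 0.64297/0.34173 = 1.88152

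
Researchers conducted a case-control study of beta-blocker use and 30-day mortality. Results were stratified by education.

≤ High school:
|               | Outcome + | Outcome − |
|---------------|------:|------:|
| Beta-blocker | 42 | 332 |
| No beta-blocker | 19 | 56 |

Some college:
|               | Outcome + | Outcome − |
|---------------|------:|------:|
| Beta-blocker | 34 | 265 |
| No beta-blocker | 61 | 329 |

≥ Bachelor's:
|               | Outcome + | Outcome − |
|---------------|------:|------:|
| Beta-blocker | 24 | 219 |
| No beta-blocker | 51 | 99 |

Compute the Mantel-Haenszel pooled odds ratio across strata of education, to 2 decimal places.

OR_MH = Σ(aᵢdᵢ/nᵢ) / Σ(bᵢcᵢ/nᵢ), where nᵢ is the stratum total.
Stratum 1 (≤ High school): n = 449; a·d/n = 42·56/449 = 5.2383; b·c/n = 332·19/449 = 14.0490
Stratum 2 (Some college): n = 689; a·d/n = 34·329/689 = 16.2351; b·c/n = 265·61/689 = 23.4615
Stratum 3 (≥ Bachelor's): n = 393; a·d/n = 24·99/393 = 6.0458; b·c/n = 219·51/393 = 28.4198
OR_MH = (5.2383 + 16.2351 + 6.0458) / (14.0490 + 23.4615 + 28.4198) = 27.5192 / 65.9304 = 0.41740

0.42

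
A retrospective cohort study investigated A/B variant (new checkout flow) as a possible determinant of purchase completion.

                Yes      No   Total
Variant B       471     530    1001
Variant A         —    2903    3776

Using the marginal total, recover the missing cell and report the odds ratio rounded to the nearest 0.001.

The missing cell is in the unexposed row: 3776 − 2903 = 873.
So a = 471, b = 530, c = 873, d = 2903.
OR = (a·d)/(b·c) = (471 × 2903) / (530 × 873) = 1367313 / 462690 = 2.95514

2.955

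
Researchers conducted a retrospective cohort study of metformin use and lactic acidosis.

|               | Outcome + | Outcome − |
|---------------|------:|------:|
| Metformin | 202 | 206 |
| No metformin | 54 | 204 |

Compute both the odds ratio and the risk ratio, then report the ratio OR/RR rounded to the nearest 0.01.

1.57

Cells: a = 202, b = 206, c = 54, d = 204.
OR = (202·204)/(206·54) = 41208/11124 = 3.70442
Risk in exposed = 202/408 = 0.49510; risk in unexposed = 54/258 = 0.20930; RR = 2.36547
OR/RR = 3.70442 / 2.36547 = 1.56604
The outcome is not rare, so the OR lies further from 1 than the RR.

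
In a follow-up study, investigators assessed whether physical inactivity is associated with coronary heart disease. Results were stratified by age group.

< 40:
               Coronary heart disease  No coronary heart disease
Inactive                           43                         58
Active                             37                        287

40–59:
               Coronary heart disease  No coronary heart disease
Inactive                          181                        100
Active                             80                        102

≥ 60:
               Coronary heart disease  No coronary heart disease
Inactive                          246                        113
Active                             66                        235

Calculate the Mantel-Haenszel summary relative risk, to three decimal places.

2.318

RR_MH = Σ(aᵢ·n₀ᵢ/nᵢ) / Σ(cᵢ·n₁ᵢ/nᵢ), with n₁ᵢ = aᵢ+bᵢ (exposed), n₀ᵢ = cᵢ+dᵢ (unexposed), nᵢ = n₁ᵢ+n₀ᵢ.
Stratum 1 (< 40): n₁ = 101, n₀ = 324, n = 425; a·n₀/n = 43·324/425 = 32.7812; c·n₁/n = 37·101/425 = 8.7929
Stratum 2 (40–59): n₁ = 281, n₀ = 182, n = 463; a·n₀/n = 181·182/463 = 71.1490; c·n₁/n = 80·281/463 = 48.5529
Stratum 3 (≥ 60): n₁ = 359, n₀ = 301, n = 660; a·n₀/n = 246·301/660 = 112.1909; c·n₁/n = 66·359/660 = 35.9000
RR_MH = (32.7812 + 71.1490 + 112.1909) / (8.7929 + 48.5529 + 35.9000) = 216.1211 / 93.2459 = 2.31776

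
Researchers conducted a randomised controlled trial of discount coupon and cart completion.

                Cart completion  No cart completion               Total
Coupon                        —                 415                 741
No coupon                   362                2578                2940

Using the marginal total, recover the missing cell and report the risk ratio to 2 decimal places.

The missing cell is in the exposed row: 741 − 415 = 326.
So a = 326, b = 415, c = 362, d = 2578.
RR = [a/(a+b)] / [c/(c+d)] = (326/741) / (362/2940) = 0.43995/0.12313 = 3.57304

3.57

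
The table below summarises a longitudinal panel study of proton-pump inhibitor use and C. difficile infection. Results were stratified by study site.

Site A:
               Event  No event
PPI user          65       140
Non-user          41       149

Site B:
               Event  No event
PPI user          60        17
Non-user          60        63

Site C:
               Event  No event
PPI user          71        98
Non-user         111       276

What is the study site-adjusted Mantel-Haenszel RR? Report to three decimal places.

1.505

RR_MH = Σ(aᵢ·n₀ᵢ/nᵢ) / Σ(cᵢ·n₁ᵢ/nᵢ), with n₁ᵢ = aᵢ+bᵢ (exposed), n₀ᵢ = cᵢ+dᵢ (unexposed), nᵢ = n₁ᵢ+n₀ᵢ.
Stratum 1 (Site A): n₁ = 205, n₀ = 190, n = 395; a·n₀/n = 65·190/395 = 31.2658; c·n₁/n = 41·205/395 = 21.2785
Stratum 2 (Site B): n₁ = 77, n₀ = 123, n = 200; a·n₀/n = 60·123/200 = 36.9000; c·n₁/n = 60·77/200 = 23.1000
Stratum 3 (Site C): n₁ = 169, n₀ = 387, n = 556; a·n₀/n = 71·387/556 = 49.4191; c·n₁/n = 111·169/556 = 33.7392
RR_MH = (31.2658 + 36.9000 + 49.4191) / (21.2785 + 23.1000 + 33.7392) = 117.5849 / 78.1177 = 1.50523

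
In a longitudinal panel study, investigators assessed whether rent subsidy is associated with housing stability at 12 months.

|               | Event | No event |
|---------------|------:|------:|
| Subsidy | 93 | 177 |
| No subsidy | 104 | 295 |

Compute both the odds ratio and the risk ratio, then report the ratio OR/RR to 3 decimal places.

1.128

Cells: a = 93, b = 177, c = 104, d = 295.
OR = (93·295)/(177·104) = 27435/18408 = 1.49038
Risk in exposed = 93/270 = 0.34444; risk in unexposed = 104/399 = 0.26065; RR = 1.32147
OR/RR = 1.49038 / 1.32147 = 1.12782
The outcome is not rare, so the OR lies further from 1 than the RR.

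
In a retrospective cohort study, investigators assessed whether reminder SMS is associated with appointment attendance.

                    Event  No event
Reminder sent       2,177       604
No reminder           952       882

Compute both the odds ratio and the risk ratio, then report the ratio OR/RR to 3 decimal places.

Cells: a = 2177, b = 604, c = 952, d = 882.
OR = (2177·882)/(604·952) = 1920114/575008 = 3.33928
Risk in exposed = 2177/2781 = 0.78281; risk in unexposed = 952/1834 = 0.51908; RR = 1.50806
OR/RR = 3.33928 / 1.50806 = 2.21428
The outcome is not rare, so the OR lies further from 1 than the RR.

2.214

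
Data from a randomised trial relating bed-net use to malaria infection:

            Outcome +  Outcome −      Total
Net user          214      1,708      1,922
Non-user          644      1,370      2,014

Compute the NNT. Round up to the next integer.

5

Risk in treated group = 214/1922 = 0.11134; risk in control = 644/2014 = 0.31976.
Absolute risk reduction = 0.31976 − 0.11134 = 0.20842
NNT = 1 / ARR = 1 / 0.20842 = 4.798 → round up → 5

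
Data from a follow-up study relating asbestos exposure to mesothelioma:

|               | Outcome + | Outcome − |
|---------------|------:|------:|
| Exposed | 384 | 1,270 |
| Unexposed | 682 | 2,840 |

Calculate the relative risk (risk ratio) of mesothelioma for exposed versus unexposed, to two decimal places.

1.20

Cells: a = 384, b = 1270, c = 682, d = 2840.
Risk in exposed = 384/1654 = 0.23216; risk in unexposed = 682/3522 = 0.19364.
RR = 0.23216 / 0.19364 = 1.19895
The risk among the exposed is 1.20 times that among the unexposed.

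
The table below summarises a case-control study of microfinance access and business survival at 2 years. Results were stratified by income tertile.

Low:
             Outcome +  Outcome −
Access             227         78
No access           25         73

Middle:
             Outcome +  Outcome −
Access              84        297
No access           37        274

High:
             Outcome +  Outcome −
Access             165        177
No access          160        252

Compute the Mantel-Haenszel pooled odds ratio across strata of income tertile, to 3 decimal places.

2.223

OR_MH = Σ(aᵢdᵢ/nᵢ) / Σ(bᵢcᵢ/nᵢ), where nᵢ is the stratum total.
Stratum 1 (Low): n = 403; a·d/n = 227·73/403 = 41.1191; b·c/n = 78·25/403 = 4.8387
Stratum 2 (Middle): n = 692; a·d/n = 84·274/692 = 33.2601; b·c/n = 297·37/692 = 15.8801
Stratum 3 (High): n = 754; a·d/n = 165·252/754 = 55.1459; b·c/n = 177·160/754 = 37.5597
OR_MH = (41.1191 + 33.2601 + 55.1459) / (4.8387 + 15.8801 + 37.5597) = 129.5251 / 58.2784 = 2.22252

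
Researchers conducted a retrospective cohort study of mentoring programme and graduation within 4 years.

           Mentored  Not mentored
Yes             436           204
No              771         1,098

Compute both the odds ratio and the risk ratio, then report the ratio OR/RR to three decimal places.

1.320

Reading the table with exposure as columns: a = 436 (Mentored, case), b = 771 (Mentored, non-case), c = 204 (Not mentored, case), d = 1098.
OR = (436·1098)/(771·204) = 478728/157284 = 3.04372
Risk in exposed = 436/1207 = 0.36123; risk in unexposed = 204/1302 = 0.15668; RR = 2.30547
OR/RR = 3.04372 / 2.30547 = 1.32021
The outcome is not rare, so the OR lies further from 1 than the RR.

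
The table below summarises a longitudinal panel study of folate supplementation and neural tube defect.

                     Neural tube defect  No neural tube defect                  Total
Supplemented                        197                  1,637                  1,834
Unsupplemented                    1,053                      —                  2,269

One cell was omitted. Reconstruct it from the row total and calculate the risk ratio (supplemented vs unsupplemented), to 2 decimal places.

The missing cell is in the unexposed row: 2269 − 1053 = 1216.
So a = 197, b = 1637, c = 1053, d = 1216.
RR = [a/(a+b)] / [c/(c+d)] = (197/1834) / (1053/2269) = 0.10742/0.46408 = 0.23146

0.23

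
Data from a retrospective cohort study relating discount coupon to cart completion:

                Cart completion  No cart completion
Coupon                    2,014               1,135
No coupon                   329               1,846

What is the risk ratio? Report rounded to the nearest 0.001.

Cells: a = 2014, b = 1135, c = 329, d = 1846.
Risk in exposed = 2014/3149 = 0.63957; risk in unexposed = 329/2175 = 0.15126.
RR = 0.63957 / 0.15126 = 4.22815
The risk among the exposed is 4.23 times that among the unexposed.

4.228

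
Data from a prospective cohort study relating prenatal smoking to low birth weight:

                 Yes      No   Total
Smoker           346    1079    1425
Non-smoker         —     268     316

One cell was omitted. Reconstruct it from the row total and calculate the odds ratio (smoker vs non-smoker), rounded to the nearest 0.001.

1.790

The missing cell is in the unexposed row: 316 − 268 = 48.
So a = 346, b = 1079, c = 48, d = 268.
OR = (a·d)/(b·c) = (346 × 268) / (1079 × 48) = 92728 / 51792 = 1.79039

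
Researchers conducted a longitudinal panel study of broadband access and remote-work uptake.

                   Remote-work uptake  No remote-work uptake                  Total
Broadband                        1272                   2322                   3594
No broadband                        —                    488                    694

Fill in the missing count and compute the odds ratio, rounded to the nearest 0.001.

The missing cell is in the unexposed row: 694 − 488 = 206.
So a = 1272, b = 2322, c = 206, d = 488.
OR = (a·d)/(b·c) = (1272 × 488) / (2322 × 206) = 620736 / 478332 = 1.29771

1.298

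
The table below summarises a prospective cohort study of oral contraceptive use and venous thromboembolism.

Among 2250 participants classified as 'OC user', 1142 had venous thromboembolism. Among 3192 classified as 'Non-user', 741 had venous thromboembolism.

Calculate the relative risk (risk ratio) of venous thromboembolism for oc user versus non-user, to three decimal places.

2.186

From the description: a = 1142, b = 1108, c = 741, d = 2451.
Risk in exposed = 1142/2250 = 0.50756; risk in unexposed = 741/3192 = 0.23214.
RR = 0.50756 / 0.23214 = 2.18639
The risk among the exposed is 2.19 times that among the unexposed.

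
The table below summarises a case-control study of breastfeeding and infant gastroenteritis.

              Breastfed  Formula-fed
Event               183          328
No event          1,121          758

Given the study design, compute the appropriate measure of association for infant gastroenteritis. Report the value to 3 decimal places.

0.377

Reading the table with exposure as columns: a = 183 (Breastfed, case), b = 1121 (Breastfed, non-case), c = 328 (Formula-fed, case), d = 758.
This is a case-control study: participants were sampled on outcome status, so risks in the source population cannot be estimated directly — relative risk is not valid here. The odds ratio is the appropriate measure.
OR = (a·d)/(b·c) = (183 × 758) / (1121 × 328) = 138714 / 367688 = 0.37726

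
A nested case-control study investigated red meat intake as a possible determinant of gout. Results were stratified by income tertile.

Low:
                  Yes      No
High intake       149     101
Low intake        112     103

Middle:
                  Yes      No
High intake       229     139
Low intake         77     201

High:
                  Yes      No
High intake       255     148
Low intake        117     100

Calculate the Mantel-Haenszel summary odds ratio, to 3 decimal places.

2.112

OR_MH = Σ(aᵢdᵢ/nᵢ) / Σ(bᵢcᵢ/nᵢ), where nᵢ is the stratum total.
Stratum 1 (Low): n = 465; a·d/n = 149·103/465 = 33.0043; b·c/n = 101·112/465 = 24.3269
Stratum 2 (Middle): n = 646; a·d/n = 229·201/646 = 71.2523; b·c/n = 139·77/646 = 16.5681
Stratum 3 (High): n = 620; a·d/n = 255·100/620 = 41.1290; b·c/n = 148·117/620 = 27.9290
OR_MH = (33.0043 + 71.2523 + 41.1290) / (24.3269 + 16.5681 + 27.9290) = 145.3857 / 68.8240 = 2.11243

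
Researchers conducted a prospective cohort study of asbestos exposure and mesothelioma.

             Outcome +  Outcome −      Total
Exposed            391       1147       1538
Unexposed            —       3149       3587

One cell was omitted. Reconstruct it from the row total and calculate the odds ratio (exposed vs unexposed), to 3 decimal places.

The missing cell is in the unexposed row: 3587 − 3149 = 438.
So a = 391, b = 1147, c = 438, d = 3149.
OR = (a·d)/(b·c) = (391 × 3149) / (1147 × 438) = 1231259 / 502386 = 2.45082

2.451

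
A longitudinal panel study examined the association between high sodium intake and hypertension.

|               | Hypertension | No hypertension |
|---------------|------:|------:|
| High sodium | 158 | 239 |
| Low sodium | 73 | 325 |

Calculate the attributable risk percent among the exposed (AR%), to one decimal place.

Cells: a = 158, b = 239, c = 73, d = 325.
Risk in exposed = 158/397 = 0.39798; risk in unexposed = 73/398 = 0.18342.
RR = 0.39798/0.18342 = 2.16984
AR% = (RR − 1)/RR × 100 = (2.16984 − 1)/2.16984 × 100 = 53.9136%

53.9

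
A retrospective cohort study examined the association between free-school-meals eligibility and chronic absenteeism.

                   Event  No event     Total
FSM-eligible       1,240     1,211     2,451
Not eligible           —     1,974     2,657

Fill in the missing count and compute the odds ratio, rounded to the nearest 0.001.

The missing cell is in the unexposed row: 2657 − 1974 = 683.
So a = 1240, b = 1211, c = 683, d = 1974.
OR = (a·d)/(b·c) = (1240 × 1974) / (1211 × 683) = 2447760 / 827113 = 2.95940

2.959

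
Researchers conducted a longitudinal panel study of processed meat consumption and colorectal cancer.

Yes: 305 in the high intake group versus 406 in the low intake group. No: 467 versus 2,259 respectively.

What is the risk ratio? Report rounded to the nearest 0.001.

2.593

From the description: a = 305, b = 467, c = 406, d = 2259.
Risk in exposed = 305/772 = 0.39508; risk in unexposed = 406/2665 = 0.15235.
RR = 0.39508 / 0.15235 = 2.59331
The risk among the exposed is 2.59 times that among the unexposed.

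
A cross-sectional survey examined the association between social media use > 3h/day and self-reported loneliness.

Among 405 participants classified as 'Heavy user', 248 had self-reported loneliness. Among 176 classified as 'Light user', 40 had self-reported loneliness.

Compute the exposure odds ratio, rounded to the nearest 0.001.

From the description: a = 248, b = 157, c = 40, d = 136.
OR = (a·d)/(b·c) = (248 × 136) / (157 × 40) = 33728 / 6280 = 5.37070
The odds of self-reported loneliness are about 5.37 times as high in the heavy user group.

5.371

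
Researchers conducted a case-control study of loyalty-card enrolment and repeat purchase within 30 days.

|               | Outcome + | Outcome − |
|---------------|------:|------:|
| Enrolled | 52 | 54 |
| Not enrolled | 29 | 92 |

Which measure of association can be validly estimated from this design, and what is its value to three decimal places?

Cells: a = 52, b = 54, c = 29, d = 92.
This is a case-control study: participants were sampled on outcome status, so risks in the source population cannot be estimated directly — relative risk is not valid here. The odds ratio is the appropriate measure.
OR = (a·d)/(b·c) = (52 × 92) / (54 × 29) = 4784 / 1566 = 3.05492

3.055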